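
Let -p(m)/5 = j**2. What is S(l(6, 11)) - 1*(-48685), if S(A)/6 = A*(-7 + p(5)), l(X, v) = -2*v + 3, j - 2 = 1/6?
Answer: 312953/6 ≈ 52159.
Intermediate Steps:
j = 13/6 (j = 2 + 1/6 = 13/6 ≈ 2.1667)
p(m) = -845/36 (p(m) = -5*(13/6)**2 = -5*169/36 = -845/36)
l(X, v) = 3 - 2*v
S(A) = -1097*A/6 (S(A) = 6*(A*(-7 - 845/36)) = 6*(A*(-1097/36)) = 6*(-1097*A/36) = -1097*A/6)
S(l(6, 11)) - 1*(-48685) = -1097*(3 - 2*11)/6 - 1*(-48685) = -1097*(3 - 22)/6 + 48685 = -1097/6*(-19) + 48685 = 20843/6 + 48685 = 312953/6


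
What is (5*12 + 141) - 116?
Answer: 85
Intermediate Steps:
(5*12 + 141) - 116 = (60 + 141) - 116 = 201 - 116 = 85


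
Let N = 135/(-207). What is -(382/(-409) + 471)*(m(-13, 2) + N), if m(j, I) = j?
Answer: 2624726/409 ≈ 6417.4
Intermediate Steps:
N = -15/23 (N = 135*(-1/207) = -15/23 ≈ -0.65217)
-(382/(-409) + 471)*(m(-13, 2) + N) = -(382/(-409) + 471)*(-13 - 15/23) = -(382*(-1/409) + 471)*(-314)/23 = -(-382/409 + 471)*(-314)/23 = -192257*(-314)/(409*23) = -1*(-2624726/409) = 2624726/409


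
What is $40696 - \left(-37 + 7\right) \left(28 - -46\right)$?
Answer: $42916$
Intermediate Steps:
$40696 - \left(-37 + 7\right) \left(28 - -46\right) = 40696 - - 30 \left(28 + 46\right) = 40696 - \left(-30\right) 74 = 40696 - -2220 = 40696 + 2220 = 42916$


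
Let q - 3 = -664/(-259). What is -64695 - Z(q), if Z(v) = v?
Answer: -16757446/259 ≈ -64701.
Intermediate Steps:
q = 1441/259 (q = 3 - 664/(-259) = 3 - 664*(-1/259) = 3 + 664/259 = 1441/259 ≈ 5.5637)
-64695 - Z(q) = -64695 - 1*1441/259 = -64695 - 1441/259 = -16757446/259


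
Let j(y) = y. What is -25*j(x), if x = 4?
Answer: -100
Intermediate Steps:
-25*j(x) = -25*4 = -100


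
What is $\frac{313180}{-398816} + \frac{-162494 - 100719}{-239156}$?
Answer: $\frac{1879667483}{5961202456} \approx 0.31532$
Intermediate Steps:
$\frac{313180}{-398816} + \frac{-162494 - 100719}{-239156} = 313180 \left(- \frac{1}{398816}\right) - - \frac{263213}{239156} = - \frac{78295}{99704} + \frac{263213}{239156} = \frac{1879667483}{5961202456}$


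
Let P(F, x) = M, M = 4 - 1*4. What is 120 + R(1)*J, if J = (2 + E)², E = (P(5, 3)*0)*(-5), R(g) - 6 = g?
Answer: 148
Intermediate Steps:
R(g) = 6 + g
M = 0 (M = 4 - 4 = 0)
P(F, x) = 0
E = 0 (E = (0*0)*(-5) = 0*(-5) = 0)
J = 4 (J = (2 + 0)² = 2² = 4)
120 + R(1)*J = 120 + (6 + 1)*4 = 120 + 7*4 = 120 + 28 = 148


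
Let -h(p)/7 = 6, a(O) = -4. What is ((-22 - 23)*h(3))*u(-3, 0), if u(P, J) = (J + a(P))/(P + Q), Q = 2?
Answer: 7560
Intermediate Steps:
h(p) = -42 (h(p) = -7*6 = -42)
u(P, J) = (-4 + J)/(2 + P) (u(P, J) = (J - 4)/(P + 2) = (-4 + J)/(2 + P))
((-22 - 23)*h(3))*u(-3, 0) = ((-22 - 23)*(-42))*((-4 + 0)/(2 - 3)) = (-45*(-42))*(-4/(-1)) = 1890*(-1*(-4)) = 1890*4 = 7560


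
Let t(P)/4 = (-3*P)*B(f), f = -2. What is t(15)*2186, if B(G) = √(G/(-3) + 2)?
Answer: -262320*√6 ≈ -6.4255e+5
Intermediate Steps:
B(G) = √(2 - G/3) (B(G) = √(G*(-⅓) + 2) = √(-G/3 + 2) = √(2 - G/3))
t(P) = -8*P*√6 (t(P) = 4*((-3*P)*(√(18 - 3*(-2))/3)) = 4*((-3*P)*(√(18 + 6)/3)) = 4*((-3*P)*(√24/3)) = 4*((-3*P)*((2*√6)/3)) = 4*((-3*P)*(2*√6/3)) = 4*(-2*P*√6) = -8*P*√6)
t(15)*2186 = -8*15*√6*2186 = -120*√6*2186 = -262320*√6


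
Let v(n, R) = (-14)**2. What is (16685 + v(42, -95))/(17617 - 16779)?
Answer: 16881/838 ≈ 20.144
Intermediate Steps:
v(n, R) = 196
(16685 + v(42, -95))/(17617 - 16779) = (16685 + 196)/(17617 - 16779) = 16881/838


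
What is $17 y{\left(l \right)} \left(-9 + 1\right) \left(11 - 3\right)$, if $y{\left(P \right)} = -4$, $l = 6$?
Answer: $4352$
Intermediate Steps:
$17 y{\left(l \right)} \left(-9 + 1\right) \left(11 - 3\right) = 17 \left(-4\right) \left(-9 + 1\right) \left(11 - 3\right) = - 68 \left(\left(-8\right) 8\right) = \left(-68\right) \left(-64\right) = 4352$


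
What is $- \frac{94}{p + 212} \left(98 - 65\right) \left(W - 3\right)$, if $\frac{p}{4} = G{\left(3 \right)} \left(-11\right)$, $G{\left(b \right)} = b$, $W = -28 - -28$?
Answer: $\frac{4653}{40} \approx 116.32$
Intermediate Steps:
$W = 0$ ($W = -28 + 28 = 0$)
$p = -132$ ($p = 4 \cdot 3 \left(-11\right) = 4 \left(-33\right) = -132$)
$- \frac{94}{p + 212} \left(98 - 65\right) \left(W - 3\right) = - \frac{94}{-132 + 212} \left(98 - 65\right) \left(0 - 3\right) = - \frac{94}{80} \cdot 33 \left(-3\right) = \left(-94\right) \frac{1}{80} \left(-99\right) = \left(- \frac{47}{40}\right) \left(-99\right) = \frac{4653}{40}$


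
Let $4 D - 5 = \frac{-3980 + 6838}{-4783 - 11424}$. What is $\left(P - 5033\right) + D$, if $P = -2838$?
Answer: $- \frac{510183011}{64828} \approx -7869.8$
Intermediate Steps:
$D = \frac{78177}{64828}$ ($D = \frac{5}{4} + \frac{\left(-3980 + 6838\right) \frac{1}{-4783 - 11424}}{4} = \frac{5}{4} + \frac{2858 \frac{1}{-16207}}{4} = \frac{5}{4} + \frac{2858 \left(- \frac{1}{16207}\right)}{4} = \frac{5}{4} + \frac{1}{4} \left(- \frac{2858}{16207}\right) = \frac{5}{4} - \frac{1429}{32414} = \frac{78177}{64828} \approx 1.2059$)
$\left(P - 5033\right) + D = \left(-2838 - 5033\right) + \frac{78177}{64828} = -7871 + \frac{78177}{64828} = - \frac{510183011}{64828}$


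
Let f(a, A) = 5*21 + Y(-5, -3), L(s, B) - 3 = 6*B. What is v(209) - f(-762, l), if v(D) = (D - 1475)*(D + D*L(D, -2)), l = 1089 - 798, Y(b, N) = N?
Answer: 2116650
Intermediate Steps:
L(s, B) = 3 + 6*B
l = 291
f(a, A) = 102 (f(a, A) = 5*21 - 3 = 105 - 3 = 102)
v(D) = -8*D*(-1475 + D) (v(D) = (D - 1475)*(D + D*(3 + 6*(-2))) = (-1475 + D)*(D + D*(3 - 12)) = (-1475 + D)*(D + D*(-9)) = (-1475 + D)*(D - 9*D) = (-1475 + D)*(-8*D) = -8*D*(-1475 + D))
v(209) - f(-762, l) = 8*209*(1475 - 1*209) - 1*102 = 8*209*(1475 - 209) - 102 = 8*209*1266 - 102 = 2116752 - 102 = 2116650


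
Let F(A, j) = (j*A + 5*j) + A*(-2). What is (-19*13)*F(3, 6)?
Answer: -10374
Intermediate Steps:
F(A, j) = -2*A + 5*j + A*j (F(A, j) = (A*j + 5*j) - 2*A = (5*j + A*j) - 2*A = -2*A + 5*j + A*j)
(-19*13)*F(3, 6) = (-19*13)*(-2*3 + 5*6 + 3*6) = -247*(-6 + 30 + 18) = -247*42 = -10374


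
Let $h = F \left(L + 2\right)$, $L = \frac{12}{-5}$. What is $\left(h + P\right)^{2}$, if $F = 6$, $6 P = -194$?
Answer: $\frac{271441}{225} \approx 1206.4$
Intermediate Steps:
$P = - \frac{97}{3}$ ($P = \frac{1}{6} \left(-194\right) = - \frac{97}{3} \approx -32.333$)
$L = - \frac{12}{5}$ ($L = 12 \left(- \frac{1}{5}\right) = - \frac{12}{5} \approx -2.4$)
$h = - \frac{12}{5}$ ($h = 6 \left(- \frac{12}{5} + 2\right) = 6 \left(- \frac{2}{5}\right) = - \frac{12}{5} \approx -2.4$)
$\left(h + P\right)^{2} = \left(- \frac{12}{5} - \frac{97}{3}\right)^{2} = \left(- \frac{521}{15}\right)^{2} = \frac{271441}{225}$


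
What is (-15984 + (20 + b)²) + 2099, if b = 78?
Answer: -4281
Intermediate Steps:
(-15984 + (20 + b)²) + 2099 = (-15984 + (20 + 78)²) + 2099 = (-15984 + 98²) + 2099 = (-15984 + 9604) + 2099 = -6380 + 2099 = -4281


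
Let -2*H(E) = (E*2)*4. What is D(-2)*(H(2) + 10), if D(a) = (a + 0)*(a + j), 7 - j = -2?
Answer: -28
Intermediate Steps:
H(E) = -4*E (H(E) = -E*2*4/2 = -2*E*4/2 = -4*E)
j = 9 (j = 7 - 1*(-2) = 7 + 2 = 9)
D(a) = a*(9 + a) (D(a) = (a + 0)*(a + 9) = a*(9 + a))
D(-2)*(H(2) + 10) = (-2*(9 - 2))*(-4*2 + 10) = (-2*7)*(-8 + 10) = -14*2 = -28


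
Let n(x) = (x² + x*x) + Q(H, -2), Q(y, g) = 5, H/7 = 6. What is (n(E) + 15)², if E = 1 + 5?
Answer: 8464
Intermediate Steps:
H = 42 (H = 7*6 = 42)
E = 6
n(x) = 5 + 2*x² (n(x) = (x² + x*x) + 5 = (x² + x²) + 5 = 2*x² + 5 = 5 + 2*x²)
(n(E) + 15)² = ((5 + 2*6²) + 15)² = ((5 + 2*36) + 15)² = ((5 + 72) + 15)² = (77 + 15)² = 92² = 8464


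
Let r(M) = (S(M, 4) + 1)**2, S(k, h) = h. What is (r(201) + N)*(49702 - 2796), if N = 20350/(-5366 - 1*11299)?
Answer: 337957730/303 ≈ 1.1154e+6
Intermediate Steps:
N = -370/303 (N = 20350/(-5366 - 11299) = 20350/(-16665) = 20350*(-1/16665) = -370/303 ≈ -1.2211)
r(M) = 25 (r(M) = (4 + 1)**2 = 5**2 = 25)
(r(201) + N)*(49702 - 2796) = (25 - 370/303)*(49702 - 2796) = (7205/303)*46906 = 337957730/303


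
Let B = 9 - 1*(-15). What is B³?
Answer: 13824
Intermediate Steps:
B = 24 (B = 9 + 15 = 24)
B³ = 24³ = 13824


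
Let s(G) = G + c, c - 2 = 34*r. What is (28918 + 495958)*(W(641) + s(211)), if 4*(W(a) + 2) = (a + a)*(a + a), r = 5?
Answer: 215861553512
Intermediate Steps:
c = 172 (c = 2 + 34*5 = 2 + 170 = 172)
W(a) = -2 + a² (W(a) = -2 + ((a + a)*(a + a))/4 = -2 + ((2*a)*(2*a))/4 = -2 + (4*a²)/4 = -2 + a²)
s(G) = 172 + G (s(G) = G + 172 = 172 + G)
(28918 + 495958)*(W(641) + s(211)) = (28918 + 495958)*((-2 + 641²) + (172 + 211)) = 524876*((-2 + 410881) + 383) = 524876*(410879 + 383) = 524876*411262 = 215861553512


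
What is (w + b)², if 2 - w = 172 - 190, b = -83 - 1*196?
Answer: 67081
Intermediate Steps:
b = -279 (b = -83 - 196 = -279)
w = 20 (w = 2 - (172 - 190) = 2 - 1*(-18) = 2 + 18 = 20)
(w + b)² = (20 - 279)² = (-259)² = 67081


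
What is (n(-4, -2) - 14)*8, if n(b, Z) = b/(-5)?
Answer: -528/5 ≈ -105.60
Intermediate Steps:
n(b, Z) = -b/5 (n(b, Z) = b*(-⅕) = -b/5)
(n(-4, -2) - 14)*8 = (-⅕*(-4) - 14)*8 = (⅘ - 14)*8 = -66/5*8 = -528/5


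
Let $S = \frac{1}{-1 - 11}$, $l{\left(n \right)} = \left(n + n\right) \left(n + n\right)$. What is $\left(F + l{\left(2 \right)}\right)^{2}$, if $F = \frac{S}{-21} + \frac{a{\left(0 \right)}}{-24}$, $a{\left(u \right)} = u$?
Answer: $\frac{16265089}{63504} \approx 256.13$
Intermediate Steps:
$l{\left(n \right)} = 4 n^{2}$ ($l{\left(n \right)} = 2 n 2 n = 4 n^{2}$)
$S = - \frac{1}{12}$ ($S = \frac{1}{-12} = - \frac{1}{12} \approx -0.083333$)
$F = \frac{1}{252}$ ($F = - \frac{1}{12 \left(-21\right)} + \frac{0}{-24} = \left(- \frac{1}{12}\right) \left(- \frac{1}{21}\right) + 0 \left(- \frac{1}{24}\right) = \frac{1}{252} + 0 = \frac{1}{252} \approx 0.0039683$)
$\left(F + l{\left(2 \right)}\right)^{2} = \left(\frac{1}{252} + 4 \cdot 2^{2}\right)^{2} = \left(\frac{1}{252} + 4 \cdot 4\right)^{2} = \left(\frac{1}{252} + 16\right)^{2} = \left(\frac{4033}{252}\right)^{2} = \frac{16265089}{63504}$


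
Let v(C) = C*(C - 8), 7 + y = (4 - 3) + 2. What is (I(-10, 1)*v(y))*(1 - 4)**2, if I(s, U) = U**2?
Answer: 432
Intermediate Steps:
y = -4 (y = -7 + ((4 - 3) + 2) = -7 + (1 + 2) = -7 + 3 = -4)
v(C) = C*(-8 + C)
(I(-10, 1)*v(y))*(1 - 4)**2 = (1**2*(-4*(-8 - 4)))*(1 - 4)**2 = (1*(-4*(-12)))*(-3)**2 = (1*48)*9 = 48*9 = 432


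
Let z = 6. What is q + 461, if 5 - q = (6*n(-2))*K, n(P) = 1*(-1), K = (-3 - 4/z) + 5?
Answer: 474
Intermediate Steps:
K = 4/3 (K = (-3 - 4/6) + 5 = (-3 - 4*⅙) + 5 = (-3 - ⅔) + 5 = -11/3 + 5 = 4/3 ≈ 1.3333)
n(P) = -1
q = 13 (q = 5 - 6*(-1)*4/3 = 5 - (-6)*4/3 = 5 - 1*(-8) = 5 + 8 = 13)
q + 461 = 13 + 461 = 474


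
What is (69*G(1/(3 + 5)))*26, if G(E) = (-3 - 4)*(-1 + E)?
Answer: 43953/4 ≈ 10988.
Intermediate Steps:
G(E) = 7 - 7*E (G(E) = -7*(-1 + E) = 7 - 7*E)
(69*G(1/(3 + 5)))*26 = (69*(7 - 7/(3 + 5)))*26 = (69*(7 - 7/8))*26 = (69*(49/8))*26 = (3381/8)*26 = 43953/4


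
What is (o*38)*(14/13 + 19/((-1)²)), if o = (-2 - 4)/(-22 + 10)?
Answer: 4959/13 ≈ 381.46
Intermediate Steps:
o = ½ (o = -6/(-12) = -6*(-1/12) = ½ ≈ 0.50000)
(o*38)*(14/13 + 19/((-1)²)) = ((½)*38)*(14/13 + 19/((-1)²)) = 19*(14*(1/13) + 19/1) = 19*(14/13 + 19*1) = 19*(14/13 + 19) = 19*(261/13) = 4959/13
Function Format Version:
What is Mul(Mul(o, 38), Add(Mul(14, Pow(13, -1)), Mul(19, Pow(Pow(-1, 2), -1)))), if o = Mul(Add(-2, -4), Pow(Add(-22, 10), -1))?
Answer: Rational(4959, 13) ≈ 381.46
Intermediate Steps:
o = Rational(1, 2) (o = Mul(-6, Pow(-12, -1)) = Mul(-6, Rational(-1, 12)) = Rational(1, 2) ≈ 0.50000)
Mul(Mul(o, 38), Add(Mul(14, Pow(13, -1)), Mul(19, Pow(Pow(-1, 2), -1)))) = Mul(Mul(Rational(1, 2), 38), Add(Mul(14, Pow(13, -1)), Mul(19, Pow(Pow(-1, 2), -1)))) = Mul(19, Add(Mul(14, Rational(1, 13)), Mul(19, Pow(1, -1)))) = Mul(19, Add(Rational(14, 13), Mul(19, 1))) = Mul(19, Add(Rational(14, 13), 19)) = Mul(19, Rational(261, 13)) = Rational(4959, 13)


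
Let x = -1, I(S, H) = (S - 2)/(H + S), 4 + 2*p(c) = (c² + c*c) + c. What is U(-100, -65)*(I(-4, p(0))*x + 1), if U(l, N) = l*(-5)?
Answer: 0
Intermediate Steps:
p(c) = -2 + c² + c/2 (p(c) = -2 + ((c² + c*c) + c)/2 = -2 + ((c² + c²) + c)/2 = -2 + (2*c² + c)/2 = -2 + (c + 2*c²)/2 = -2 + (c² + c/2) = -2 + c² + c/2)
U(l, N) = -5*l
I(S, H) = (-2 + S)/(H + S)
U(-100, -65)*(I(-4, p(0))*x + 1) = (-5*(-100))*(((-2 - 4)/((-2 + 0² + (½)*0) - 4))*(-1) + 1) = 500*((-6/((-2 + 0 + 0) - 4))*(-1) + 1) = 500*((-6/(-2 - 4))*(-1) + 1) = 500*((-6/(-6))*(-1) + 1) = 500*(-⅙*(-6)*(-1) + 1) = 500*(1*(-1) + 1) = 500*(-1 + 1) = 500*0 = 0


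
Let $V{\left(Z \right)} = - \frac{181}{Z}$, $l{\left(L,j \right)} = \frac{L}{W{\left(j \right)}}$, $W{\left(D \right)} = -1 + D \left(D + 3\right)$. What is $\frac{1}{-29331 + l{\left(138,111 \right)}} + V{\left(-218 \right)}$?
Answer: $\frac{67170867551}{80905251090} \approx 0.83024$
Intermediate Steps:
$W{\left(D \right)} = -1 + D \left(3 + D\right)$
$l{\left(L,j \right)} = \frac{L}{-1 + j^{2} + 3 j}$
$\frac{1}{-29331 + l{\left(138,111 \right)}} + V{\left(-218 \right)} = \frac{1}{-29331 + \frac{138}{-1 + 111^{2} + 3 \cdot 111}} - \frac{181}{-218} = \frac{1}{-29331 + \frac{138}{-1 + 12321 + 333}} - - \frac{181}{218} = \frac{1}{-29331 + \frac{138}{12653}} + \frac{181}{218} = \frac{1}{- \frac{371125005}{12653}} + \frac{181}{218} = - \frac{12653}{371125005} + \frac{181}{218} = \frac{67170867551}{80905251090}$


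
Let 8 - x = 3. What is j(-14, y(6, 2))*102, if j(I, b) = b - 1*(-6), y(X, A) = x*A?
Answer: 1632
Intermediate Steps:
x = 5 (x = 8 - 1*3 = 8 - 3 = 5)
y(X, A) = 5*A
j(I, b) = 6 + b (j(I, b) = b + 6 = 6 + b)
j(-14, y(6, 2))*102 = (6 + 5*2)*102 = (6 + 10)*102 = 16*102 = 1632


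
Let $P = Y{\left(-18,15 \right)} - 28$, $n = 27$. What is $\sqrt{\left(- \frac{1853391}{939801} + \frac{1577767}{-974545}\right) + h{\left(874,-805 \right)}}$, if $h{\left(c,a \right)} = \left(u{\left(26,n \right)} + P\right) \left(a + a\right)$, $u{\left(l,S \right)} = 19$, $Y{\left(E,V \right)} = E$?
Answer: $\frac{4 \sqrt{253201847439526195362438715}}{305292788515} \approx 208.49$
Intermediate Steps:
$P = -46$ ($P = -18 - 28 = -46$)
$h{\left(c,a \right)} = - 54 a$ ($h{\left(c,a \right)} = \left(19 - 46\right) \left(a + a\right) = - 27 \cdot 2 a = - 54 a$)
$\sqrt{\left(- \frac{1853391}{939801} + \frac{1577767}{-974545}\right) + h{\left(874,-805 \right)}} = \sqrt{\left(- \frac{1853391}{939801} + \frac{1577767}{-974545}\right) - -43470} = \sqrt{\left(\left(-1853391\right) \frac{1}{939801} + 1577767 \left(- \frac{1}{974545}\right)\right) + 43470} = \sqrt{\left(- \frac{617797}{313267} - \frac{1577767}{974545}\right) + 43470} = \sqrt{- \frac{1096333312154}{305292788515} + 43470} = \sqrt{\frac{13269981183434896}{305292788515}} = \frac{4 \sqrt{253201847439526195362438715}}{305292788515}$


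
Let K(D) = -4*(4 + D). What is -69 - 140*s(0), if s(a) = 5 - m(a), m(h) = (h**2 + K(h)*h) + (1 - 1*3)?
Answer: -1049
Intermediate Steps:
K(D) = -16 - 4*D
m(h) = -2 + h**2 + h*(-16 - 4*h) (m(h) = (h**2 + (-16 - 4*h)*h) + (1 - 1*3) = (h**2 + h*(-16 - 4*h)) + (1 - 3) = (h**2 + h*(-16 - 4*h)) - 2 = -2 + h**2 + h*(-16 - 4*h))
s(a) = 7 - a**2 + 4*a*(4 + a) (s(a) = 5 - (-2 + a**2 - 4*a*(4 + a)) = 5 + (2 - a**2 + 4*a*(4 + a)) = 7 - a**2 + 4*a*(4 + a))
-69 - 140*s(0) = -69 - 140*(7 + 3*0**2 + 16*0) = -69 - 140*(7 + 3*0 + 0) = -69 - 140*(7 + 0 + 0) = -69 - 140*7 = -69 - 980 = -1049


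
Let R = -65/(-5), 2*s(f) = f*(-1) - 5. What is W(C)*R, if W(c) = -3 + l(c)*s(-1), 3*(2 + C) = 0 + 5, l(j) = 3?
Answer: -117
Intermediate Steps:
s(f) = -5/2 - f/2 (s(f) = (f*(-1) - 5)/2 = (-f - 5)/2 = (-5 - f)/2 = -5/2 - f/2)
R = 13 (R = -65*(-⅕) = 13)
C = -⅓ (C = -2 + (0 + 5)/3 = -2 + (⅓)*5 = -2 + 5/3 = -⅓ ≈ -0.33333)
W(c) = -9 (W(c) = -3 + 3*(-5/2 - ½*(-1)) = -3 + 3*(-5/2 + ½) = -3 + 3*(-2) = -3 - 6 = -9)
W(C)*R = -9*13 = -117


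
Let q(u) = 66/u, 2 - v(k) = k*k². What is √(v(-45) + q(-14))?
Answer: 4*√279062/7 ≈ 301.86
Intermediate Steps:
v(k) = 2 - k³ (v(k) = 2 - k*k² = 2 - k³)
√(v(-45) + q(-14)) = √((2 - 1*(-45)³) + 66/(-14)) = √((2 - 1*(-91125)) + 66*(-1/14)) = √((2 + 91125) - 33/7) = √(91127 - 33/7) = √(637856/7) = 4*√279062/7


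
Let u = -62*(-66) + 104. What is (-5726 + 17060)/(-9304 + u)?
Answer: -5667/2554 ≈ -2.2189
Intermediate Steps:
u = 4196 (u = 4092 + 104 = 4196)
(-5726 + 17060)/(-9304 + u) = (-5726 + 17060)/(-9304 + 4196) = 11334/(-5108) = 11334*(-1/5108) = -5667/2554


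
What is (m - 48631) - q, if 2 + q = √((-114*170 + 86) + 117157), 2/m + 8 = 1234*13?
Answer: -389858692/8017 - √97863 ≈ -48942.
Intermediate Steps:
m = 1/8017 (m = 2/(-8 + 1234*13) = 2/(-8 + 16042) = 2/16034 = 2*(1/16034) = 1/8017 ≈ 0.00012473)
q = -2 + √97863 (q = -2 + √((-114*170 + 86) + 117157) = -2 + √((-19380 + 86) + 117157) = -2 + √(-19294 + 117157) = -2 + √97863 ≈ 310.83)
(m - 48631) - q = (1/8017 - 48631) - (-2 + √97863) = -389874726/8017 + (2 - √97863) = -389858692/8017 - √97863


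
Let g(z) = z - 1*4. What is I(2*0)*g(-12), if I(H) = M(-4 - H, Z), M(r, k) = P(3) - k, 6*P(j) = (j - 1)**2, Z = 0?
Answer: -32/3 ≈ -10.667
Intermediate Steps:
g(z) = -4 + z (g(z) = z - 4 = -4 + z)
P(j) = (-1 + j)**2/6 (P(j) = (j - 1)**2/6 = (-1 + j)**2/6)
M(r, k) = 2/3 - k (M(r, k) = (-1 + 3)**2/6 - k = (1/6)*2**2 - k = (1/6)*4 - k = 2/3 - k)
I(H) = 2/3 (I(H) = 2/3 - 1*0 = 2/3 + 0 = 2/3)
I(2*0)*g(-12) = 2*(-4 - 12)/3 = (2/3)*(-16) = -32/3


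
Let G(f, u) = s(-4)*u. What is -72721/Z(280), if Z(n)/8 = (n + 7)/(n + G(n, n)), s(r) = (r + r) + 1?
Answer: 2181630/41 ≈ 53211.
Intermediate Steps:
s(r) = 1 + 2*r (s(r) = 2*r + 1 = 1 + 2*r)
G(f, u) = -7*u (G(f, u) = (1 + 2*(-4))*u = (1 - 8)*u = -7*u)
Z(n) = -4*(7 + n)/(3*n) (Z(n) = 8*((n + 7)/(n - 7*n)) = 8*((7 + n)/((-6*n))) = 8*((7 + n)*(-1/(6*n))) = 8*(-(7 + n)/(6*n)) = -4*(7 + n)/(3*n))
-72721/Z(280) = -72721*210/(-7 - 1*280) = -72721*210/(-7 - 280) = -72721/((4/3)*(1/280)*(-287)) = -72721/(-41/30) = -72721*(-30/41) = 2181630/41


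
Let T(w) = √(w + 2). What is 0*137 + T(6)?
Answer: 2*√2 ≈ 2.8284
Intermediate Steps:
T(w) = √(2 + w)
0*137 + T(6) = 0*137 + √(2 + 6) = 0 + √8 = 0 + 2*√2 = 2*√2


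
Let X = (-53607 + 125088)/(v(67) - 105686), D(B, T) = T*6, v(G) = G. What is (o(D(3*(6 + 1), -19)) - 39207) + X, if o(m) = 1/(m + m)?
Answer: -944165345611/24081132 ≈ -39208.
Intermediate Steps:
D(B, T) = 6*T
o(m) = 1/(2*m)
X = -71481/105619 (X = (-53607 + 125088)/(67 - 105686) = 71481/(-105619) = 71481*(-1/105619) = -71481/105619 ≈ -0.67678)
(o(D(3*(6 + 1), -19)) - 39207) + X = (1/(2*((6*(-19)))) - 39207) - 71481/105619 = ((½)/(-114) - 39207) - 71481/105619 = ((½)*(-1/114) - 39207) - 71481/105619 = (-1/228 - 39207) - 71481/105619 = -8939197/228 - 71481/105619 = -944165345611/24081132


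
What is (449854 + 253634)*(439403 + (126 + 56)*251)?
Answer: 341251476480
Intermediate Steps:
(449854 + 253634)*(439403 + (126 + 56)*251) = 703488*(439403 + 182*251) = 703488*(439403 + 45682) = 703488*485085 = 341251476480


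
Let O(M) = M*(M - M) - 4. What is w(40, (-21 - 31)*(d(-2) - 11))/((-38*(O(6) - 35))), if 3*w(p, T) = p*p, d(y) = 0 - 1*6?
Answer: 800/2223 ≈ 0.35987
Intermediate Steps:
d(y) = -6 (d(y) = 0 - 6 = -6)
O(M) = -4 (O(M) = M*0 - 4 = 0 - 4 = -4)
w(p, T) = p²/3 (w(p, T) = (p*p)/3 = p²/3)
w(40, (-21 - 31)*(d(-2) - 11))/((-38*(O(6) - 35))) = ((⅓)*40²)/((-38*(-4 - 35))) = ((⅓)*1600)/((-38*(-39))) = (1600/3)/1482 = (1600/3)*(1/1482) = 800/2223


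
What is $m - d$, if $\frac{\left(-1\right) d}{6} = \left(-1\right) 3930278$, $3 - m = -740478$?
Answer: $-22841187$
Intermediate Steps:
$m = 740481$ ($m = 3 - -740478 = 3 + 740478 = 740481$)
$d = 23581668$ ($d = - 6 \left(\left(-1\right) 3930278\right) = \left(-6\right) \left(-3930278\right) = 23581668$)
$m - d = 740481 - 23581668 = -22841187$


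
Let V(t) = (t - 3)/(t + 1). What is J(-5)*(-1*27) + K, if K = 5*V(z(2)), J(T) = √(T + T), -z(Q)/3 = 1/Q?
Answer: 45 - 27*I*√10 ≈ 45.0 - 85.381*I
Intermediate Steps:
z(Q) = -3/Q
J(T) = √2*√T (J(T) = √(2*T) = √2*√T)
V(t) = (-3 + t)/(1 + t)
K = 45 (K = 5*((-3 - 3/2)/(1 - 3/2)) = 5*(-9/2/(-½)) = 5*(-2*(-9/2)) = 5*9 = 45)
J(-5)*(-1*27) + K = (√2*√(-5))*(-1*27) + 45 = (√2*(I*√5))*(-27) + 45 = (I*√10)*(-27) + 45 = -27*I*√10 + 45 = 45 - 27*I*√10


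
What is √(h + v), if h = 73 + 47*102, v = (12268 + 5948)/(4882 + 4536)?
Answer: √107967061999/4709 ≈ 69.778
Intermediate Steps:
v = 9108/4709 (v = 18216/9418 = 18216*(1/9418) = 9108/4709 ≈ 1.9342)
h = 4867 (h = 73 + 4794 = 4867)
√(h + v) = √(4867 + 9108/4709) = √(22927811/4709) = √107967061999/4709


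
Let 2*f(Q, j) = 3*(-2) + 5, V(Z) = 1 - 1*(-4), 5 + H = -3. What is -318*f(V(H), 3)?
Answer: 159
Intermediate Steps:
H = -8 (H = -5 - 3 = -8)
V(Z) = 5 (V(Z) = 1 + 4 = 5)
f(Q, j) = -1/2 (f(Q, j) = (3*(-2) + 5)/2 = (-6 + 5)/2 = (1/2)*(-1) = -1/2)
-318*f(V(H), 3) = -318*(-1/2) = 159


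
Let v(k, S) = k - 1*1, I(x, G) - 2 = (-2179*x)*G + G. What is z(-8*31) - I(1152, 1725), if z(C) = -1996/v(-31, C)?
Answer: 34640857083/8 ≈ 4.3301e+9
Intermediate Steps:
I(x, G) = 2 + G - 2179*G*x (I(x, G) = 2 + ((-2179*x)*G + G) = 2 + (-2179*G*x + G) = 2 + (G - 2179*G*x) = 2 + G - 2179*G*x)
v(k, S) = -1 + k (v(k, S) = k - 1 = -1 + k)
z(C) = 499/8 (z(C) = -1996/(-1 - 31) = -1996/(-32) = -1996*(-1/32) = 499/8)
z(-8*31) - I(1152, 1725) = 499/8 - (2 + 1725 - 2179*1725*1152) = 499/8 - (2 + 1725 - 4330108800) = 499/8 - 1*(-4330107073) = 499/8 + 4330107073 = 34640857083/8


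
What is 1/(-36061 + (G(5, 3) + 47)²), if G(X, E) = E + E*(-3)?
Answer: -1/34380 ≈ -2.9087e-5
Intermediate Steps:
G(X, E) = -2*E (G(X, E) = E - 3*E = -2*E)
1/(-36061 + (G(5, 3) + 47)²) = 1/(-36061 + (-2*3 + 47)²) = 1/(-36061 + (-6 + 47)²) = 1/(-36061 + 41²) = 1/(-36061 + 1681) = 1/(-34380) = -1/34380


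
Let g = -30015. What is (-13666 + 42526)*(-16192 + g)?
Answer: -1333534020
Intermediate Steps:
(-13666 + 42526)*(-16192 + g) = (-13666 + 42526)*(-16192 - 30015) = 28860*(-46207) = -1333534020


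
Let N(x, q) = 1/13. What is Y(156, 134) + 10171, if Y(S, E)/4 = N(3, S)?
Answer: 132227/13 ≈ 10171.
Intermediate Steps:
N(x, q) = 1/13
Y(S, E) = 4/13 (Y(S, E) = 4*(1/13) = 4/13)
Y(156, 134) + 10171 = 4/13 + 10171 = 132227/13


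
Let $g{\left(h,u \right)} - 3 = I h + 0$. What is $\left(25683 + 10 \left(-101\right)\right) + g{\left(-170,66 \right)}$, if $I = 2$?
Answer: $24336$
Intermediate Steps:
$g{\left(h,u \right)} = 3 + 2 h$ ($g{\left(h,u \right)} = 3 + \left(2 h + 0\right) = 3 + 2 h$)
$\left(25683 + 10 \left(-101\right)\right) + g{\left(-170,66 \right)} = \left(25683 + 10 \left(-101\right)\right) + \left(3 + 2 \left(-170\right)\right) = \left(25683 - 1010\right) + \left(3 - 340\right) = 24673 - 337 = 24336$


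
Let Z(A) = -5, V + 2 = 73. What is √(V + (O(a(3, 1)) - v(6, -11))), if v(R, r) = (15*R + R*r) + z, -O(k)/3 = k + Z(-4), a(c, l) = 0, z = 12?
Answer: 5*√2 ≈ 7.0711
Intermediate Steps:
V = 71 (V = -2 + 73 = 71)
O(k) = 15 - 3*k (O(k) = -3*(k - 5) = -3*(-5 + k) = 15 - 3*k)
v(R, r) = 12 + 15*R + R*r (v(R, r) = (15*R + R*r) + 12 = 12 + 15*R + R*r)
√(V + (O(a(3, 1)) - v(6, -11))) = √(71 + ((15 - 3*0) - (12 + 15*6 + 6*(-11)))) = √(71 + ((15 + 0) - (12 + 90 - 66))) = √(71 + (15 - 1*36)) = √(71 + (15 - 36)) = √(71 - 21) = √50 = 5*√2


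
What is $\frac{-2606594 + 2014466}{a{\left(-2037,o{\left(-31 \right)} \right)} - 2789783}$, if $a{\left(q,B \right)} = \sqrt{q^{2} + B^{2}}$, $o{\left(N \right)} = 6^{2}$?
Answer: $\frac{206488578528}{972860629553} + \frac{222048 \sqrt{461185}}{972860629553} \approx 0.2124$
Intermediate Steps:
$o{\left(N \right)} = 36$
$a{\left(q,B \right)} = \sqrt{B^{2} + q^{2}}$
$\frac{-2606594 + 2014466}{a{\left(-2037,o{\left(-31 \right)} \right)} - 2789783} = \frac{-2606594 + 2014466}{\sqrt{36^{2} + \left(-2037\right)^{2}} - 2789783} = - \frac{592128}{\sqrt{1296 + 4149369} - 2789783} = - \frac{592128}{\sqrt{4150665} - 2789783} = - \frac{592128}{3 \sqrt{461185} - 2789783} = - \frac{592128}{-2789783 + 3 \sqrt{461185}}$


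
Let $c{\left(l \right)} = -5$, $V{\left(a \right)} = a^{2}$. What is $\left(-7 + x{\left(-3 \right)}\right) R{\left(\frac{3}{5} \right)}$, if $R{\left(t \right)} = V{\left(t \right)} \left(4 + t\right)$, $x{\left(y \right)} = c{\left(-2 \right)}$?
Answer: $- \frac{2484}{125} \approx -19.872$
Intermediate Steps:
$x{\left(y \right)} = -5$
$R{\left(t \right)} = t^{2} \left(4 + t\right)$
$\left(-7 + x{\left(-3 \right)}\right) R{\left(\frac{3}{5} \right)} = \left(-7 - 5\right) \left(\frac{3}{5}\right)^{2} \left(4 + \frac{3}{5}\right) = - 12 \left(3 \cdot \frac{1}{5}\right)^{2} \left(4 + 3 \cdot \frac{1}{5}\right) = - 12 \left(\frac{3}{5}\right)^{2} \left(4 + \frac{3}{5}\right) = - 12 \cdot \frac{9}{25} \cdot \frac{23}{5} = \left(-12\right) \frac{207}{125} = - \frac{2484}{125}$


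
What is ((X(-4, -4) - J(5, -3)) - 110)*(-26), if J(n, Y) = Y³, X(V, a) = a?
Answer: 2262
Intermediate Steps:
((X(-4, -4) - J(5, -3)) - 110)*(-26) = ((-4 - 1*(-3)³) - 110)*(-26) = ((-4 - 1*(-27)) - 110)*(-26) = ((-4 + 27) - 110)*(-26) = (23 - 110)*(-26) = -87*(-26) = 2262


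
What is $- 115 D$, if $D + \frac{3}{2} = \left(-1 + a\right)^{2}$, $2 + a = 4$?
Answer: $\frac{115}{2} \approx 57.5$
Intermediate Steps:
$a = 2$ ($a = -2 + 4 = 2$)
$D = - \frac{1}{2}$ ($D = - \frac{3}{2} + \left(-1 + 2\right)^{2} = - \frac{3}{2} + 1^{2} = - \frac{3}{2} + 1 = - \frac{1}{2} \approx -0.5$)
$- 115 D = \left(-115\right) \left(- \frac{1}{2}\right) = \frac{115}{2}$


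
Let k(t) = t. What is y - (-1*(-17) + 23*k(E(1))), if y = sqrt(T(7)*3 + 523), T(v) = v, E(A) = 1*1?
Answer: -40 + 4*sqrt(34) ≈ -16.676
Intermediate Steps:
E(A) = 1
y = 4*sqrt(34) (y = sqrt(7*3 + 523) = sqrt(21 + 523) = sqrt(544) = 4*sqrt(34) ≈ 23.324)
y - (-1*(-17) + 23*k(E(1))) = 4*sqrt(34) - (-1*(-17) + 23*1) = 4*sqrt(34) - (17 + 23) = 4*sqrt(34) - 1*40 = 4*sqrt(34) - 40 = -40 + 4*sqrt(34)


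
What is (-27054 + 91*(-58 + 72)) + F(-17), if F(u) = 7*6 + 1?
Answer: -25737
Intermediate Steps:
F(u) = 43 (F(u) = 42 + 1 = 43)
(-27054 + 91*(-58 + 72)) + F(-17) = (-27054 + 91*(-58 + 72)) + 43 = (-27054 + 91*14) + 43 = (-27054 + 1274) + 43 = -25780 + 43 = -25737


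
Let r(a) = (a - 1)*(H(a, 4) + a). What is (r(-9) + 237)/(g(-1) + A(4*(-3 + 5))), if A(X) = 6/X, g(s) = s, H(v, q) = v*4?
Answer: -2748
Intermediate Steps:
H(v, q) = 4*v
r(a) = 5*a*(-1 + a) (r(a) = (a - 1)*(4*a + a) = (-1 + a)*(5*a) = 5*a*(-1 + a))
(r(-9) + 237)/(g(-1) + A(4*(-3 + 5))) = (5*(-9)*(-1 - 9) + 237)/(-1 + 6/((4*(-3 + 5)))) = (5*(-9)*(-10) + 237)/(-1 + 6/((4*2))) = (450 + 237)/(-1 + 6/8) = 687/(-1 + 6*(⅛)) = 687/(-1 + ¾) = 687/(-¼) = 687*(-4) = -2748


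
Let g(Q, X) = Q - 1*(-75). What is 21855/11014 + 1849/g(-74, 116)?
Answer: 20386741/11014 ≈ 1851.0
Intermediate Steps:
g(Q, X) = 75 + Q (g(Q, X) = Q + 75 = 75 + Q)
21855/11014 + 1849/g(-74, 116) = 21855/11014 + 1849/(75 - 74) = 21855*(1/11014) + 1849/1 = 21855/11014 + 1849*1 = 21855/11014 + 1849 = 20386741/11014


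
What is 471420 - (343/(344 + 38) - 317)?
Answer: 180203191/382 ≈ 4.7174e+5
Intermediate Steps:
471420 - (343/(344 + 38) - 317) = 471420 - (343/382 - 317) = 471420 - 1*(-120751/382) = 471420 + 120751/382 = 180203191/382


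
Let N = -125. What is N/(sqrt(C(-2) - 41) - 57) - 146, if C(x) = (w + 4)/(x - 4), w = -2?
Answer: -1419791/9871 + 250*I*sqrt(93)/9871 ≈ -143.83 + 0.24424*I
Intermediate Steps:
C(x) = 2/(-4 + x) (C(x) = (-2 + 4)/(x - 4) = 2/(-4 + x))
N/(sqrt(C(-2) - 41) - 57) - 146 = -125/(sqrt(2/(-4 - 2) - 41) - 57) - 146 = -125/(sqrt(2/(-6) - 41) - 57) - 146 = -125/(sqrt(2*(-1/6) - 41) - 57) - 146 = -125/(sqrt(-1/3 - 41) - 57) - 146 = -125/(sqrt(-124/3) - 57) - 146 = -125/(2*I*sqrt(93)/3 - 57) - 146 = -125/(-57 + 2*I*sqrt(93)/3) - 146 = -146 - 125/(-57 + 2*I*sqrt(93)/3)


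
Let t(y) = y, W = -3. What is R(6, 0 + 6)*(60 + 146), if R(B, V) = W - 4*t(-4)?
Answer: 2678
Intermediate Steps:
R(B, V) = 13 (R(B, V) = -3 - 4*(-4) = -3 + 16 = 13)
R(6, 0 + 6)*(60 + 146) = 13*(60 + 146) = 13*206 = 2678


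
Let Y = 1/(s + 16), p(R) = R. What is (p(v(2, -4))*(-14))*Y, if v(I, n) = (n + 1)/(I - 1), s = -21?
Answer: -42/5 ≈ -8.4000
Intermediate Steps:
v(I, n) = (1 + n)/(-1 + I)
Y = -⅕ (Y = 1/(-21 + 16) = 1/(-5) = -⅕ ≈ -0.20000)
(p(v(2, -4))*(-14))*Y = (((1 - 4)/(-1 + 2))*(-14))*(-⅕) = ((-3/1)*(-14))*(-⅕) = ((1*(-3))*(-14))*(-⅕) = -3*(-14)*(-⅕) = 42*(-⅕) = -42/5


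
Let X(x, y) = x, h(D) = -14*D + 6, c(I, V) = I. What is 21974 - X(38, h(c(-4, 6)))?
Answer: 21936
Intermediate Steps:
h(D) = 6 - 14*D
21974 - X(38, h(c(-4, 6))) = 21974 - 1*38 = 21974 - 38 = 21936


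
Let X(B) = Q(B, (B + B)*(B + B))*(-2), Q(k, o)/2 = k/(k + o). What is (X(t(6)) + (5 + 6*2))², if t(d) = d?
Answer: 177241/625 ≈ 283.59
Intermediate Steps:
Q(k, o) = 2*k/(k + o) (Q(k, o) = 2*(k/(k + o)) = 2*k/(k + o))
X(B) = -4*B/(B + 4*B²) (X(B) = (2*B/(B + (B + B)*(B + B)))*(-2) = (2*B/(B + (2*B)*(2*B)))*(-2) = (2*B/(B + 4*B²))*(-2) = -4*B/(B + 4*B²))
(X(t(6)) + (5 + 6*2))² = (-4/(1 + 4*6) + (5 + 6*2))² = (-4/(1 + 24) + (5 + 12))² = (-4/25 + 17)² = (421/25)² = 177241/625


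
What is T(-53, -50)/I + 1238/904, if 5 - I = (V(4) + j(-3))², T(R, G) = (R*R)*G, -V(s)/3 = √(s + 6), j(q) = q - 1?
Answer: 6414572379/2007332 - 3370800*√10/4441 ≈ 795.34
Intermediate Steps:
j(q) = -1 + q
V(s) = -3*√(6 + s) (V(s) = -3*√(s + 6) = -3*√(6 + s))
T(R, G) = G*R² (T(R, G) = R²*G = G*R²)
I = 5 - (-4 - 3*√10)² (I = 5 - (-3*√(6 + 4) + (-1 - 3))² = 5 - (-3*√10 - 4)² = 5 - (-4 - 3*√10)² ≈ -176.89)
T(-53, -50)/I + 1238/904 = (-50*(-53)²)/(-101 - 24*√10) + 1238/904 = (-50*2809)/(-101 - 24*√10) + 1238*(1/904) = -140450/(-101 - 24*√10) + 619/452 = 619/452 - 140450/(-101 - 24*√10)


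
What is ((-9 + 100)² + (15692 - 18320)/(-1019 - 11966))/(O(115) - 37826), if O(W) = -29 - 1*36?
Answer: -107531413/492014635 ≈ -0.21855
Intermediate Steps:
O(W) = -65 (O(W) = -29 - 36 = -65)
((-9 + 100)² + (15692 - 18320)/(-1019 - 11966))/(O(115) - 37826) = ((-9 + 100)² + (15692 - 18320)/(-1019 - 11966))/(-65 - 37826) = (91² - 2628/(-12985))/(-37891) = (8281 - 2628*(-1/12985))*(-1/37891) = (8281 + 2628/12985)*(-1/37891) = (107531413/12985)*(-1/37891) = -107531413/492014635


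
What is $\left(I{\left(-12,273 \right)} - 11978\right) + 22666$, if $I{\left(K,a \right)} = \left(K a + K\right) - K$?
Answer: $7412$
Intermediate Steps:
$I{\left(K,a \right)} = K a$ ($I{\left(K,a \right)} = \left(K + K a\right) - K = K a$)
$\left(I{\left(-12,273 \right)} - 11978\right) + 22666 = \left(\left(-12\right) 273 - 11978\right) + 22666 = \left(-3276 - 11978\right) + 22666 = -15254 + 22666 = 7412$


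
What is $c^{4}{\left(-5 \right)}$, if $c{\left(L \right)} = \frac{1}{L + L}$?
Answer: $\frac{1}{10000} \approx 0.0001$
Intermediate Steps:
$c{\left(L \right)} = \frac{1}{2 L}$
$c^{4}{\left(-5 \right)} = \left(\frac{1}{2 \left(-5\right)}\right)^{4} = \left(\frac{1}{2} \left(- \frac{1}{5}\right)\right)^{4} = \left(- \frac{1}{10}\right)^{4} = \frac{1}{10000}$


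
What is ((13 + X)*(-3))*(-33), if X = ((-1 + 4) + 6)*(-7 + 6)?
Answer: 396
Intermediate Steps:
X = -9 (X = (3 + 6)*(-1) = 9*(-1) = -9)
((13 + X)*(-3))*(-33) = ((13 - 9)*(-3))*(-33) = (4*(-3))*(-33) = -12*(-33) = 396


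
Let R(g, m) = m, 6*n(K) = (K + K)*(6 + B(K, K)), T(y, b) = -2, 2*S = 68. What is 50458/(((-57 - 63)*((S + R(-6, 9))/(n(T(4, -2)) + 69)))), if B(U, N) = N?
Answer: -5020571/7740 ≈ -648.65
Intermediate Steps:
S = 34 (S = (1/2)*68 = 34)
n(K) = K*(6 + K)/3 (n(K) = ((K + K)*(6 + K))/6 = ((2*K)*(6 + K))/6 = (2*K*(6 + K))/6 = K*(6 + K)/3)
50458/(((-57 - 63)*((S + R(-6, 9))/(n(T(4, -2)) + 69)))) = 50458/(((-57 - 63)*((34 + 9)/((1/3)*(-2)*(6 - 2) + 69)))) = 50458/((-5160/((1/3)*(-2)*4 + 69))) = 50458/((-5160/(-8/3 + 69))) = 50458/((-5160/199/3)) = 50458/((-5160*3/199)) = 50458/((-120*129/199)) = 50458/(-15480/199) = 50458*(-199/15480) = -5020571/7740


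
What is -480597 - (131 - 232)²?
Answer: -490798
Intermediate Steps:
-480597 - (131 - 232)² = -480597 - 1*(-101)² = -480597 - 1*10201 = -480597 - 10201 = -490798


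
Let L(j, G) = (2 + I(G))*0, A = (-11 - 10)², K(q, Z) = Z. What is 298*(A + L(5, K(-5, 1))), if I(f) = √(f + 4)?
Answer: 131418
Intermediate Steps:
I(f) = √(4 + f)
A = 441 (A = (-21)² = 441)
L(j, G) = 0 (L(j, G) = (2 + √(4 + G))*0 = 0)
298*(A + L(5, K(-5, 1))) = 298*(441 + 0) = 298*441 = 131418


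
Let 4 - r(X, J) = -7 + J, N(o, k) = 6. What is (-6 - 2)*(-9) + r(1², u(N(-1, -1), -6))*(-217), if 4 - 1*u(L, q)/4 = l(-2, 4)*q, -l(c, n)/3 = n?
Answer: -61339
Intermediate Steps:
l(c, n) = -3*n
u(L, q) = 16 + 48*q (u(L, q) = 16 - 4*(-3*4)*q = 16 - (-48)*q = 16 + 48*q)
r(X, J) = 11 - J (r(X, J) = 4 - (-7 + J) = 4 + (7 - J) = 11 - J)
(-6 - 2)*(-9) + r(1², u(N(-1, -1), -6))*(-217) = (-6 - 2)*(-9) + (11 - (16 + 48*(-6)))*(-217) = -8*(-9) + (11 - (16 - 288))*(-217) = 72 + (11 - 1*(-272))*(-217) = 72 + (11 + 272)*(-217) = 72 + 283*(-217) = 72 - 61411 = -61339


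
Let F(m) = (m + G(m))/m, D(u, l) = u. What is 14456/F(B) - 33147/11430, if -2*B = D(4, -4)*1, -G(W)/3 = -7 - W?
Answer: -22269/10 ≈ -2226.9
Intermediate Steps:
G(W) = 21 + 3*W (G(W) = -3*(-7 - W) = 21 + 3*W)
B = -2 ≈ -2.0000
F(m) = (21 + 4*m)/m (F(m) = (m + (21 + 3*m))/m = (21 + 4*m)/m)
14456/F(B) - 33147/11430 = 14456/(4 + 21/(-2)) - 33147/11430 = 14456/(4 + 21*(-½)) - 33147*1/11430 = 14456/(4 - 21/2) - 29/10 = 14456/(-13/2) - 29/10 = 14456*(-2/13) - 29/10 = -2224 - 29/10 = -22269/10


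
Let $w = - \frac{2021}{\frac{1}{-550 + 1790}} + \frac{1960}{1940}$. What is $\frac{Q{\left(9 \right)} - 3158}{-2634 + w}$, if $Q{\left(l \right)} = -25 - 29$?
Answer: $\frac{77891}{60835320} \approx 0.0012804$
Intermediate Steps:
$w = - \frac{243085782}{97}$ ($w = - \frac{2021}{\frac{1}{1240}} + 1960 \cdot \frac{1}{1940} = - 2021 \frac{1}{\frac{1}{1240}} + \frac{98}{97} = \left(-2021\right) 1240 + \frac{98}{97} = -2506040 + \frac{98}{97} = - \frac{243085782}{97} \approx -2.506 \cdot 10^{6}$)
$Q{\left(l \right)} = -54$ ($Q{\left(l \right)} = -25 - 29 = -54$)
$\frac{Q{\left(9 \right)} - 3158}{-2634 + w} = \frac{-54 - 3158}{-2634 - \frac{243085782}{97}} = - \frac{3212}{- \frac{243341280}{97}} = \left(-3212\right) \left(- \frac{97}{243341280}\right) = \frac{77891}{60835320}$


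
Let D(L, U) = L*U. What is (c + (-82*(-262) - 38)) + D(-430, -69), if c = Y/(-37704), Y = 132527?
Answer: 1927145137/37704 ≈ 51113.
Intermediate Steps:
c = -132527/37704 (c = 132527/(-37704) = 132527*(-1/37704) = -132527/37704 ≈ -3.5149)
(c + (-82*(-262) - 38)) + D(-430, -69) = (-132527/37704 + (-82*(-262) - 38)) - 430*(-69) = (-132527/37704 + (21484 - 38)) + 29670 = (-132527/37704 + 21446) + 29670 = 808467457/37704 + 29670 = 1927145137/37704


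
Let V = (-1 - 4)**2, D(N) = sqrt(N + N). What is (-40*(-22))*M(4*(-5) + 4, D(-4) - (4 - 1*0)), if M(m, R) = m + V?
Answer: 7920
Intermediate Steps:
D(N) = sqrt(2)*sqrt(N) (D(N) = sqrt(2*N) = sqrt(2)*sqrt(N))
V = 25 (V = (-5)**2 = 25)
M(m, R) = 25 + m (M(m, R) = m + 25 = 25 + m)
(-40*(-22))*M(4*(-5) + 4, D(-4) - (4 - 1*0)) = (-40*(-22))*(25 + (4*(-5) + 4)) = 880*(25 + (-20 + 4)) = 880*(25 - 16) = 880*9 = 7920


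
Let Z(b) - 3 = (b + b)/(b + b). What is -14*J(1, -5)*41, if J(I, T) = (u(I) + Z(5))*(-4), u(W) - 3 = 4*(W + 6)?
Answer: 80360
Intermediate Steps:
Z(b) = 4 (Z(b) = 3 + (b + b)/(b + b) = 3 + (2*b)/((2*b)) = 3 + (2*b)*(1/(2*b)) = 3 + 1 = 4)
u(W) = 27 + 4*W (u(W) = 3 + 4*(W + 6) = 3 + 4*(6 + W) = 3 + (24 + 4*W) = 27 + 4*W)
J(I, T) = -124 - 16*I (J(I, T) = ((27 + 4*I) + 4)*(-4) = (31 + 4*I)*(-4) = -124 - 16*I)
-14*J(1, -5)*41 = -14*(-124 - 16*1)*41 = -14*(-124 - 16)*41 = -14*(-140)*41 = 1960*41 = 80360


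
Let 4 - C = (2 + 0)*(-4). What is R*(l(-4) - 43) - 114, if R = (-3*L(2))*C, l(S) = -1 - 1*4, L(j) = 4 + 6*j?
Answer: 27534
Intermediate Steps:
C = 12 (C = 4 - (2 + 0)*(-4) = 4 - 2*(-4) = 4 - 1*(-8) = 4 + 8 = 12)
l(S) = -5 (l(S) = -1 - 4 = -5)
R = -576 (R = -3*(4 + 6*2)*12 = -3*(4 + 12)*12 = -3*16*12 = -48*12 = -576)
R*(l(-4) - 43) - 114 = -576*(-5 - 43) - 114 = -576*(-48) - 114 = 27648 - 114 = 27534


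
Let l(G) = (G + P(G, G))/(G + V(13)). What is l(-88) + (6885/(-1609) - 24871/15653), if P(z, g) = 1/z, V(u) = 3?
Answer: -16552613541/3425252072 ≈ -4.8325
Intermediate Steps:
l(G) = (G + 1/G)/(3 + G) (l(G) = (G + 1/G)/(G + 3) = (G + 1/G)/(3 + G))
l(-88) + (6885/(-1609) - 24871/15653) = (1 + (-88)²)/((-88)*(3 - 88)) + (6885/(-1609) - 24871/15653) = -1/88*(1 + 7744)/(-85) + (6885*(-1/1609) - 24871*1/15653) = -1/88*(-1/85)*7745 + (-6885/1609 - 2261/1423) = 1549/1496 - 13435304/2289607 = -16552613541/3425252072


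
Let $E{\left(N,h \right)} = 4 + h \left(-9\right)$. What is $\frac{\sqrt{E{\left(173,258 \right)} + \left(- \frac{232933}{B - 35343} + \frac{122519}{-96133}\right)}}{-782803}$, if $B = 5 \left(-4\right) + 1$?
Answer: $- \frac{i \sqrt{26726098215408358328682}}{2661103686654238} \approx - 6.1434 \cdot 10^{-5} i$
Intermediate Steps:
$E{\left(N,h \right)} = 4 - 9 h$
$B = -19$ ($B = -20 + 1 = -19$)
$\frac{\sqrt{E{\left(173,258 \right)} + \left(- \frac{232933}{B - 35343} + \frac{122519}{-96133}\right)}}{-782803} = \frac{\sqrt{\left(4 - 2322\right) - \left(\frac{122519}{96133} + \frac{232933}{-19 - 35343}\right)}}{-782803} = \sqrt{\left(4 - 2322\right) - \left(\frac{122519}{96133} + \frac{232933}{-19 - 35343}\right)} \left(- \frac{1}{782803}\right) = \sqrt{-2318 - \left(\frac{122519}{96133} + \frac{232933}{-35362}\right)} \left(- \frac{1}{782803}\right) = \sqrt{-2318 - - \frac{18060031211}{3399455146}} \left(- \frac{1}{782803}\right) = \sqrt{-2318 + \left(\frac{232933}{35362} - \frac{122519}{96133}\right)} \left(- \frac{1}{782803}\right) = \sqrt{-2318 + \frac{18060031211}{3399455146}} \left(- \frac{1}{782803}\right) = \sqrt{- \frac{7861876997217}{3399455146}} \left(- \frac{1}{782803}\right) = \frac{i \sqrt{26726098215408358328682}}{3399455146} \left(- \frac{1}{782803}\right) = - \frac{i \sqrt{26726098215408358328682}}{2661103686654238}$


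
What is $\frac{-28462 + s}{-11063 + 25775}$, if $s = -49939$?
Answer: $- \frac{78401}{14712} \approx -5.329$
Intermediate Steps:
$\frac{-28462 + s}{-11063 + 25775} = \frac{-28462 - 49939}{-11063 + 25775} = - \frac{78401}{14712}$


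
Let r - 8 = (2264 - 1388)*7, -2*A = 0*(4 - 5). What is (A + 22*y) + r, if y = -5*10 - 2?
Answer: 4996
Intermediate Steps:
y = -52 (y = -50 - 2 = -52)
A = 0 (A = -0*(4 - 5) = -0*(-1) = -1/2*0 = 0)
r = 6140 (r = 8 + (2264 - 1388)*7 = 8 + 876*7 = 8 + 6132 = 6140)
(A + 22*y) + r = (0 + 22*(-52)) + 6140 = (0 - 1144) + 6140 = -1144 + 6140 = 4996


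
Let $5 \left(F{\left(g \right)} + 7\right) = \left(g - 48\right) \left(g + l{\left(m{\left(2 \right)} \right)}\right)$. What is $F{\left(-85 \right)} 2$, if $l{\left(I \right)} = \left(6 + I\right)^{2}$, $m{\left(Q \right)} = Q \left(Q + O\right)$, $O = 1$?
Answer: $- \frac{15764}{5} \approx -3152.8$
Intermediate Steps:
$m{\left(Q \right)} = Q \left(1 + Q\right)$ ($m{\left(Q \right)} = Q \left(Q + 1\right) = Q \left(1 + Q\right)$)
$F{\left(g \right)} = -7 + \frac{\left(-48 + g\right) \left(144 + g\right)}{5}$ ($F{\left(g \right)} = -7 + \frac{\left(g - 48\right) \left(g + \left(6 + 2 \left(1 + 2\right)\right)^{2}\right)}{5} = -7 + \frac{\left(-48 + g\right) \left(g + \left(6 + 2 \cdot 3\right)^{2}\right)}{5} = -7 + \frac{\left(-48 + g\right) \left(g + \left(6 + 6\right)^{2}\right)}{5} = -7 + \frac{\left(-48 + g\right) \left(g + 12^{2}\right)}{5} = -7 + \frac{\left(-48 + g\right) \left(g + 144\right)}{5} = -7 + \frac{\left(-48 + g\right) \left(144 + g\right)}{5}$)
$F{\left(-85 \right)} 2 = \left(- \frac{6947}{5} + \frac{\left(-85\right)^{2}}{5} + \frac{96}{5} \left(-85\right)\right) 2 = \left(- \frac{6947}{5} + \frac{1}{5} \cdot 7225 - 1632\right) 2 = \left(- \frac{6947}{5} + 1445 - 1632\right) 2 = \left(- \frac{7882}{5}\right) 2 = - \frac{15764}{5}$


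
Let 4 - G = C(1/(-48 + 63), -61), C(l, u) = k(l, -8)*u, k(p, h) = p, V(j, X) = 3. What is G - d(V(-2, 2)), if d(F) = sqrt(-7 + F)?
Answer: 121/15 - 2*I ≈ 8.0667 - 2.0*I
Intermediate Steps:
C(l, u) = l*u
G = 121/15 (G = 4 - (-61)/(-48 + 63) = 4 - (-61)/15 = 4 - 1*(-61/15) = 4 + 61/15 = 121/15 ≈ 8.0667)
G - d(V(-2, 2)) = 121/15 - sqrt(-7 + 3) = 121/15 - sqrt(-4) = 121/15 - 2*I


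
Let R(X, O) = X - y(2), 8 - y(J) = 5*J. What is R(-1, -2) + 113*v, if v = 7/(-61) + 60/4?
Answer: 102665/61 ≈ 1683.0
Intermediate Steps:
y(J) = 8 - 5*J
R(X, O) = 2 + X (R(X, O) = X - (8 - 5*2) = X - (8 - 10) = X - 1*(-2) = X + 2 = 2 + X)
v = 908/61 (v = 7*(-1/61) + 60*(1/4) = -7/61 + 15 = 908/61 ≈ 14.885)
R(-1, -2) + 113*v = (2 - 1) + 113*(908/61) = 1 + 102604/61 = 102665/61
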